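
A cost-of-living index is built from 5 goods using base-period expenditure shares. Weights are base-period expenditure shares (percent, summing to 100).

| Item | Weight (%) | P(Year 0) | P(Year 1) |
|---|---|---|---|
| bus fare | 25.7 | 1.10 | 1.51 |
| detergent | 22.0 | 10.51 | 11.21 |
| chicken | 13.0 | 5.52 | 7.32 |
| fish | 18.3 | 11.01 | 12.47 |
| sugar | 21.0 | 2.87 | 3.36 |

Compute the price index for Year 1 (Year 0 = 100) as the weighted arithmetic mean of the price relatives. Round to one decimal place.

bus fare: 25.7 × (1.51/1.10) = 25.7 × 1.372727 = 35.2791
detergent: 22.0 × (11.21/10.51) = 22.0 × 1.066603 = 23.4653
chicken: 13.0 × (7.32/5.52) = 13.0 × 1.326087 = 17.2391
fish: 18.3 × (12.47/11.01) = 18.3 × 1.132607 = 20.7267
sugar: 21.0 × (3.36/2.87) = 21.0 × 1.170732 = 24.5854
Index = Σ wᵢ·(p₁ᵢ/p₀ᵢ) = 35.2791 + 23.4653 + 17.2391 + 20.7267 + 24.5854 = 121.2956

121.3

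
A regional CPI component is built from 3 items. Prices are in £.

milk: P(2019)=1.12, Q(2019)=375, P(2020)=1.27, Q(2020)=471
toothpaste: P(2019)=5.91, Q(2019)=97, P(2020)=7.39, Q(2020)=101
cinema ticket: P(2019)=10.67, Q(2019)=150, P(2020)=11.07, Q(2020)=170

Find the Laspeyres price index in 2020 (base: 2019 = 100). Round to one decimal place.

Laspeyres price index uses base-period quantities as weights.
ΣP(2020)·Q(2019) = 1.27×375 + 7.39×97 + 11.07×150 = 476.25 + 716.83 + 1660.5 = 2853.58
ΣP(2019)·Q(2019) = 1.12×375 + 5.91×97 + 10.67×150 = 420 + 573.27 + 1600.5 = 2593.77
Index = 2853.58 / 2593.77 × 100 = 110.0167

110.0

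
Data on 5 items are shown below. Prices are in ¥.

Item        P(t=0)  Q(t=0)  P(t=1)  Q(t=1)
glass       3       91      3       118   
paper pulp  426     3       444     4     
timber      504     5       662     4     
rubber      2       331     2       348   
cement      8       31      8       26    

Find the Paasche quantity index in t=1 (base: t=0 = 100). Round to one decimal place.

97.5

Paasche quantity index uses current-period prices as weights.
ΣP(t=1)·Q(t=1) = 3×118 + 444×4 + 662×4 + 2×348 + 8×26 = 354 + 1776 + 2648 + 696 + 208 = 5682
ΣP(t=1)·Q(t=0) = 3×91 + 444×3 + 662×5 + 2×331 + 8×31 = 273 + 1332 + 3310 + 662 + 248 = 5825
Index = 5682 / 5825 × 100 = 97.5451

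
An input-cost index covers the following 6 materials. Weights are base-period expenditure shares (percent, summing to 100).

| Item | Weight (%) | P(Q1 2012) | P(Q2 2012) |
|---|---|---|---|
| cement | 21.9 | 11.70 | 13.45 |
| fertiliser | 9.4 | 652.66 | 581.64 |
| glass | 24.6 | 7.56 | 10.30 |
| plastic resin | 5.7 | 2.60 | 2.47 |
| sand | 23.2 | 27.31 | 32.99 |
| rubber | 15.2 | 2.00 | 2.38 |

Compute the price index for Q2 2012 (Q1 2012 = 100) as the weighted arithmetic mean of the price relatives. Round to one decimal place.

118.6

cement: 21.9 × (13.45/11.70) = 21.9 × 1.149573 = 25.1756
fertiliser: 9.4 × (581.64/652.66) = 9.4 × 0.891184 = 8.3771
glass: 24.6 × (10.30/7.56) = 24.6 × 1.362434 = 33.5159
plastic resin: 5.7 × (2.47/2.60) = 5.7 × 0.950000 = 5.4150
sand: 23.2 × (32.99/27.31) = 23.2 × 1.207982 = 28.0252
rubber: 15.2 × (2.38/2.00) = 15.2 × 1.190000 = 18.0880
Index = Σ wᵢ·(p₁ᵢ/p₀ᵢ) = 25.1756 + 8.3771 + 33.5159 + 5.4150 + 28.0252 + 18.0880 = 118.5968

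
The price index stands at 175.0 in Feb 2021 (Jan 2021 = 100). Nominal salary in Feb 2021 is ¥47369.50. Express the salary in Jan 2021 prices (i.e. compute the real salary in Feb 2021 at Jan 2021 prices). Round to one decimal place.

Real = Nominal ÷ (Index/100) = 47369.50 ÷ (175.0/100)
     = 47369.50 ÷ 1.750 = 27068.2857

27068.3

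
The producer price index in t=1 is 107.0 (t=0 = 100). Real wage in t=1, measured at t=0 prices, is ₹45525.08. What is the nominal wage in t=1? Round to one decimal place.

Nominal = Real × (Index/100) = 45525.08 × (107.0/100)
        = 45525.08 × 1.070 = 48711.8356

48711.8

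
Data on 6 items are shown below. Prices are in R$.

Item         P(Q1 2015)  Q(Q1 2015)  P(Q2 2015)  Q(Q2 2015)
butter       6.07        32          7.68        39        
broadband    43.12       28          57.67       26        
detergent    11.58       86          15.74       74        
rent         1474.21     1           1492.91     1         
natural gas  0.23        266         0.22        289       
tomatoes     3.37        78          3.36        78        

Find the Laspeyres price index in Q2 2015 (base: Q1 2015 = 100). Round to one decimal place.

119.8

Laspeyres price index uses base-period quantities as weights.
ΣP(Q2 2015)·Q(Q1 2015) = 7.68×32 + 57.67×28 + 15.74×86 + 1492.91×1 + 0.22×266 + 3.36×78 = 245.76 + 1614.76 + 1353.64 + 1492.91 + 58.52 + 262.08 = 5027.67
ΣP(Q1 2015)·Q(Q1 2015) = 6.07×32 + 43.12×28 + 11.58×86 + 1474.21×1 + 0.23×266 + 3.37×78 = 194.24 + 1207.36 + 995.88 + 1474.21 + 61.18 + 262.86 = 4195.73
Index = 5027.67 / 4195.73 × 100 = 119.8283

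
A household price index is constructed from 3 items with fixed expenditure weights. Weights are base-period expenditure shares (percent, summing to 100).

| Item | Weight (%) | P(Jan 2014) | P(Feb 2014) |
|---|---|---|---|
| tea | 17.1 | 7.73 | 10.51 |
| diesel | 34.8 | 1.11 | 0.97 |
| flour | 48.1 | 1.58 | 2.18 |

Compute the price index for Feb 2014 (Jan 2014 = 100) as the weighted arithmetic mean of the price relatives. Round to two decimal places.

120.03

tea: 17.1 × (10.51/7.73) = 17.1 × 1.359638 = 23.2498
diesel: 34.8 × (0.97/1.11) = 34.8 × 0.873874 = 30.4108
flour: 48.1 × (2.18/1.58) = 48.1 × 1.379747 = 66.3658
Index = Σ wᵢ·(p₁ᵢ/p₀ᵢ) = 23.2498 + 30.4108 + 66.3658 = 120.0264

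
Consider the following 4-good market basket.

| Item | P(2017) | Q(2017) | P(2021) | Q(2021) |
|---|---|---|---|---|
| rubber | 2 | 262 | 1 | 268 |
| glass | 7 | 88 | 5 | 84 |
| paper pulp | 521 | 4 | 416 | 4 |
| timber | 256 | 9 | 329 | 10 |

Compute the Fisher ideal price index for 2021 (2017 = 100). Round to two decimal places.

Laspeyres component (base-period weights):
ΣP(2021)Q(2017) = 1×262 + 5×88 + 416×4 + 329×9 = 262 + 440 + 1664 + 2961 = 5327
ΣP(2017)Q(2017) = 2×262 + 7×88 + 521×4 + 256×9 = 524 + 616 + 2084 + 2304 = 5528
L = 5327 / 5528 × 100 = 96.3640
Paasche component (current-period weights):
ΣP(2021)Q(2021) = 1×268 + 5×84 + 416×4 + 329×10 = 268 + 420 + 1664 + 3290 = 5642
ΣP(2017)Q(2021) = 2×268 + 7×84 + 521×4 + 256×10 = 536 + 588 + 2084 + 2560 = 5768
P = 5642 / 5768 × 100 = 97.8155
Fisher = √(L × P) = √(96.3640 × 97.8155) = 97.0870

97.09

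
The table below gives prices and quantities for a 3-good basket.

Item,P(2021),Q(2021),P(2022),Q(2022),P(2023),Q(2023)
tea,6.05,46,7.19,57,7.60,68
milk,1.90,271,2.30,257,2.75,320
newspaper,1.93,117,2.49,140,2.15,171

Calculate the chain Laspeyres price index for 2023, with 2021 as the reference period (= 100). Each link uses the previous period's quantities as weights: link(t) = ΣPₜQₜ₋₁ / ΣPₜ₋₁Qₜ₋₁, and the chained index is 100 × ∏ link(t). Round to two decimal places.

Link 2021→2022:
ΣP(2022)Q(2021) = 7.19×46 + 2.30×271 + 2.49×117 = 330.74 + 623.3 + 291.33 = 1245.37
ΣP(2021)Q(2021) = 6.05×46 + 1.90×271 + 1.93×117 = 278.3 + 514.9 + 225.81 = 1019.01
link = 1245.37/1019.01 = 1.222137
Link 2022→2023:
ΣP(2023)Q(2022) = 7.60×57 + 2.75×257 + 2.15×140 = 433.2 + 706.75 + 301 = 1440.95
ΣP(2022)Q(2022) = 7.19×57 + 2.30×257 + 2.49×140 = 409.83 + 591.1 + 348.6 = 1349.53
link = 1440.95/1349.53 = 1.067742
Chained index = 100 × 1.222137 × 1.067742 = 130.4927

130.49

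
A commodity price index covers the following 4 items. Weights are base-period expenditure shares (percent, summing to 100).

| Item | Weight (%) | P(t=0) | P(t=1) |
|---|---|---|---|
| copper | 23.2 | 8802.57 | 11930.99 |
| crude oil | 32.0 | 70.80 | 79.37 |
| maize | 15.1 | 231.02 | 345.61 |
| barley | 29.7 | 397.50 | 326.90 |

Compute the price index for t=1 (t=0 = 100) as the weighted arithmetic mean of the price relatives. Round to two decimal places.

copper: 23.2 × (11930.99/8802.57) = 23.2 × 1.355398 = 31.4452
crude oil: 32.0 × (79.37/70.80) = 32.0 × 1.121045 = 35.8734
maize: 15.1 × (345.61/231.02) = 15.1 × 1.496018 = 22.5899
barley: 29.7 × (326.90/397.50) = 29.7 × 0.822390 = 24.4250
Index = Σ wᵢ·(p₁ᵢ/p₀ᵢ) = 31.4452 + 35.8734 + 22.5899 + 24.4250 = 114.3335

114.33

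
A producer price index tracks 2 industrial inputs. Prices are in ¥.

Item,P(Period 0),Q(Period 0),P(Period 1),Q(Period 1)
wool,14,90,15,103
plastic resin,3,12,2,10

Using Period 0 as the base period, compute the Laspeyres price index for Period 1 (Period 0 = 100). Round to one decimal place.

106.0

Laspeyres price index uses base-period quantities as weights.
ΣP(Period 1)·Q(Period 0) = 15×90 + 2×12 = 1350 + 24 = 1374
ΣP(Period 0)·Q(Period 0) = 14×90 + 3×12 = 1260 + 36 = 1296
Index = 1374 / 1296 × 100 = 106.0185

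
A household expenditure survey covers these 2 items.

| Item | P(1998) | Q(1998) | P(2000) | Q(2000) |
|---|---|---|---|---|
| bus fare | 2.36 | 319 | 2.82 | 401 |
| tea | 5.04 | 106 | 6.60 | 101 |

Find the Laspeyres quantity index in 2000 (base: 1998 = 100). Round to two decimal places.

113.08

Laspeyres quantity index uses base-period prices as weights.
ΣP(1998)·Q(2000) = 2.36×401 + 5.04×101 = 946.36 + 509.04 = 1455.4
ΣP(1998)·Q(1998) = 2.36×319 + 5.04×106 = 752.84 + 534.24 = 1287.08
Index = 1455.4 / 1287.08 × 100 = 113.0777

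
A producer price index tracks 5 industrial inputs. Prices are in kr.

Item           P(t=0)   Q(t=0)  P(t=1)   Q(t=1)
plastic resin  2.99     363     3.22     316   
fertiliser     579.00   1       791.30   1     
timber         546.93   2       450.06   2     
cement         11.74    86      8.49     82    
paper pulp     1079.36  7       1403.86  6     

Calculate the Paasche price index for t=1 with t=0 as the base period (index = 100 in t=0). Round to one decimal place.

117.6

Paasche price index uses current-period quantities as weights.
ΣP(t=1)·Q(t=1) = 3.22×316 + 791.30×1 + 450.06×2 + 8.49×82 + 1403.86×6 = 1017.52 + 791.3 + 900.12 + 696.18 + 8423.16 = 11828.28
ΣP(t=0)·Q(t=1) = 2.99×316 + 579.00×1 + 546.93×2 + 11.74×82 + 1079.36×6 = 944.84 + 579 + 1093.86 + 962.68 + 6476.16 = 10056.54
Index = 11828.28 / 10056.54 × 100 = 117.6178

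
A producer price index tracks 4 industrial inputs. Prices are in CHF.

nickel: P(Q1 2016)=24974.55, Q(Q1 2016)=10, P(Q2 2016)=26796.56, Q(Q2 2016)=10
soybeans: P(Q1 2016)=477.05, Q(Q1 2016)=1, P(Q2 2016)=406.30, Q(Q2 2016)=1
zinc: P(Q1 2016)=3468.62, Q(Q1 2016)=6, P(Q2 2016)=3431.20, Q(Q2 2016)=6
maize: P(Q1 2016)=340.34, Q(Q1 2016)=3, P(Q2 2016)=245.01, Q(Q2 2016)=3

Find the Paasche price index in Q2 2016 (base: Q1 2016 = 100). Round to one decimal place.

106.5

Paasche price index uses current-period quantities as weights.
ΣP(Q2 2016)·Q(Q2 2016) = 26796.56×10 + 406.30×1 + 3431.20×6 + 245.01×3 = 267965.6 + 406.3 + 20587.2 + 735.03 = 289694.13
ΣP(Q1 2016)·Q(Q2 2016) = 24974.55×10 + 477.05×1 + 3468.62×6 + 340.34×3 = 249745.5 + 477.05 + 20811.72 + 1021.02 = 272055.29
Index = 289694.13 / 272055.29 × 100 = 106.4835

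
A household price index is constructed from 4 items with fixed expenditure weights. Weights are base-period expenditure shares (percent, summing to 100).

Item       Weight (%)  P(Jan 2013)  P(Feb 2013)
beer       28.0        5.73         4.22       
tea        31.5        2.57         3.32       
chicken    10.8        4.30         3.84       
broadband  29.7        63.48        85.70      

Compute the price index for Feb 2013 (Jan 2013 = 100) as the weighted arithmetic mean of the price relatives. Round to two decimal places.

beer: 28.0 × (4.22/5.73) = 28.0 × 0.736475 = 20.6213
tea: 31.5 × (3.32/2.57) = 31.5 × 1.291829 = 40.6926
chicken: 10.8 × (3.84/4.30) = 10.8 × 0.893023 = 9.6447
broadband: 29.7 × (85.70/63.48) = 29.7 × 1.350032 = 40.0959
Index = Σ wᵢ·(p₁ᵢ/p₀ᵢ) = 20.6213 + 40.6926 + 9.6447 + 40.0959 = 111.0545

111.05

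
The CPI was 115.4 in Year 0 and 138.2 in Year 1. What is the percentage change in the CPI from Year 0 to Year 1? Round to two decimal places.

Change = (138.2 − 115.4) / 115.4 × 100
       = 22.8 / 115.4 × 100 = 19.7574%

19.76%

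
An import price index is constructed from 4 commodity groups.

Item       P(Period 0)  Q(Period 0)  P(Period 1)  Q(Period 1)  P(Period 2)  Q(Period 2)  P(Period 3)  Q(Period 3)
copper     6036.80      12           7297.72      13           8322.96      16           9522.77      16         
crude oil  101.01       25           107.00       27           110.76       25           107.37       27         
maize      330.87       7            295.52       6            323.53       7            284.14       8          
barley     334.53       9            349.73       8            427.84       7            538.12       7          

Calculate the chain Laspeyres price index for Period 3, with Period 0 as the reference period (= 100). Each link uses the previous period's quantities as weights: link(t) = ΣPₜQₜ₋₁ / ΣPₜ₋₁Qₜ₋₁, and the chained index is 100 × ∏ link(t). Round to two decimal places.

154.22

Link Period 0→Period 1:
ΣP(Period 1)Q(Period 0) = 7297.72×12 + 107.00×25 + 295.52×7 + 349.73×9 = 87572.64 + 2675 + 2068.64 + 3147.57 = 95463.85
ΣP(Period 0)Q(Period 0) = 6036.80×12 + 101.01×25 + 330.87×7 + 334.53×9 = 72441.6 + 2525.25 + 2316.09 + 3010.77 = 80293.71
link = 95463.85/80293.71 = 1.188933
Link Period 1→Period 2:
ΣP(Period 2)Q(Period 1) = 8322.96×13 + 110.76×27 + 323.53×6 + 427.84×8 = 108198.48 + 2990.52 + 1941.18 + 3422.72 = 116552.9
ΣP(Period 1)Q(Period 1) = 7297.72×13 + 107.00×27 + 295.52×6 + 349.73×8 = 94870.36 + 2889 + 1773.12 + 2797.84 = 102330.32
link = 116552.9/102330.32 = 1.138987
Link Period 2→Period 3:
ΣP(Period 3)Q(Period 2) = 9522.77×16 + 107.37×25 + 284.14×7 + 538.12×7 = 152364.32 + 2684.25 + 1988.98 + 3766.84 = 160804.39
ΣP(Period 2)Q(Period 2) = 8322.96×16 + 110.76×25 + 323.53×7 + 427.84×7 = 133167.36 + 2769 + 2264.71 + 2994.88 = 141195.95
link = 160804.39/141195.95 = 1.138874
Chained index = 100 × 1.188933 × 1.138987 × 1.138874 = 154.2240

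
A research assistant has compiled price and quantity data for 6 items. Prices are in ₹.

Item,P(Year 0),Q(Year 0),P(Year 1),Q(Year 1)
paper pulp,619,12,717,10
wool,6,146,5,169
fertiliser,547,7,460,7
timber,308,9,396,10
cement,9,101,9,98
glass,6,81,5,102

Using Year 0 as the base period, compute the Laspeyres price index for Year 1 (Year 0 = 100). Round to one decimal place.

Laspeyres price index uses base-period quantities as weights.
ΣP(Year 1)·Q(Year 0) = 717×12 + 5×146 + 460×7 + 396×9 + 9×101 + 5×81 = 8604 + 730 + 3220 + 3564 + 909 + 405 = 17432
ΣP(Year 0)·Q(Year 0) = 619×12 + 6×146 + 547×7 + 308×9 + 9×101 + 6×81 = 7428 + 876 + 3829 + 2772 + 909 + 486 = 16300
Index = 17432 / 16300 × 100 = 106.9448

106.9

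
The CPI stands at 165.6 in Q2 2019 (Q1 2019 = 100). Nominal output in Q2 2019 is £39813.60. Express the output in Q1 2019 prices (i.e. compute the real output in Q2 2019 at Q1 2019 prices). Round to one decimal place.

Real = Nominal ÷ (Index/100) = 39813.60 ÷ (165.6/100)
     = 39813.60 ÷ 1.656 = 24042.0290

24042.0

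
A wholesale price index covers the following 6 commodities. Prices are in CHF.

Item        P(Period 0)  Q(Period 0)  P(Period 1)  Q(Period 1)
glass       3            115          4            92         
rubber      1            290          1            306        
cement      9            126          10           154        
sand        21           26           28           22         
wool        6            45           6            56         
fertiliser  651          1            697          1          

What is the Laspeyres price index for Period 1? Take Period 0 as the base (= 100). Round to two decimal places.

Laspeyres price index uses base-period quantities as weights.
ΣP(Period 1)·Q(Period 0) = 4×115 + 1×290 + 10×126 + 28×26 + 6×45 + 697×1 = 460 + 290 + 1260 + 728 + 270 + 697 = 3705
ΣP(Period 0)·Q(Period 0) = 3×115 + 1×290 + 9×126 + 21×26 + 6×45 + 651×1 = 345 + 290 + 1134 + 546 + 270 + 651 = 3236
Index = 3705 / 3236 × 100 = 114.4932

114.49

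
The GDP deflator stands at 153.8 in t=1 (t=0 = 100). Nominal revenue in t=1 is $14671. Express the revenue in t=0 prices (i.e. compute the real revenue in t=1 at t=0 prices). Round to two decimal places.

9539.01

Real = Nominal ÷ (Index/100) = 14671 ÷ (153.8/100)
     = 14671 ÷ 1.538 = 9539.0117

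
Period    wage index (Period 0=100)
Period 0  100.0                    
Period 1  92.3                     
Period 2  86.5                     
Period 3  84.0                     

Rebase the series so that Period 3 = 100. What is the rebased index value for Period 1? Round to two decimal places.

109.88

Rebased(Period 1) = 92.3 / 84.0 × 100 = 109.8810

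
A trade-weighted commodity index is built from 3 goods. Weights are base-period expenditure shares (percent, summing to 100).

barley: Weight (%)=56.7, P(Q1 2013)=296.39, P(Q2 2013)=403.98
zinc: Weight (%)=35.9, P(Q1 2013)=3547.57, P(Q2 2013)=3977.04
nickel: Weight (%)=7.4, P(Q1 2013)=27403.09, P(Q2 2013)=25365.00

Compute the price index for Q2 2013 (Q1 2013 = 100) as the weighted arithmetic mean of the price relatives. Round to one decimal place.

barley: 56.7 × (403.98/296.39) = 56.7 × 1.363001 = 77.2822
zinc: 35.9 × (3977.04/3547.57) = 35.9 × 1.121060 = 40.2461
nickel: 7.4 × (25365.00/27403.09) = 7.4 × 0.925626 = 6.8496
Index = Σ wᵢ·(p₁ᵢ/p₀ᵢ) = 77.2822 + 40.2461 + 6.8496 = 124.3779

124.4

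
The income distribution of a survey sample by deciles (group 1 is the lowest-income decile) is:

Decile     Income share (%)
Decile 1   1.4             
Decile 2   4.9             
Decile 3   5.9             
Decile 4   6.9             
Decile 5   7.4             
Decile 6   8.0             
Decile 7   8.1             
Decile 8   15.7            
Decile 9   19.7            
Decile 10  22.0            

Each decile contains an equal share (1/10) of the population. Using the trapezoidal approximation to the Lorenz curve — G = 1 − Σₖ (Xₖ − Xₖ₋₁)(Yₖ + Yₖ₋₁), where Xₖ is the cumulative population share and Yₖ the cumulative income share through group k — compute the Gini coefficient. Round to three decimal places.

0.342

Cumulative income shares Yₖ: 0.0140, 0.0630, 0.1220, 0.1910, 0.2650, 0.3450, 0.4260, 0.5830, 0.7800, 1.0000
Σ (Xₖ−Xₖ₋₁)(Yₖ+Yₖ₋₁) = (1/10)(0.0140+0.0000) + (1/10)(0.0630+0.0140) + (1/10)(0.1220+0.0630) + (1/10)(0.1910+0.1220) + (1/10)(0.2650+0.1910) + (1/10)(0.3450+0.2650) + (1/10)(0.4260+0.3450) + (1/10)(0.5830+0.4260) + (1/10)(0.7800+0.5830) + (1/10)(1.0000+0.7800)
  = 0.0014 + 0.0077 + 0.0185 + 0.0313 + 0.0456 + 0.0610 + 0.0771 + 0.1009 + 0.1363 + 0.1780 = 0.6578
G = 1 − 0.6578 = 0.3422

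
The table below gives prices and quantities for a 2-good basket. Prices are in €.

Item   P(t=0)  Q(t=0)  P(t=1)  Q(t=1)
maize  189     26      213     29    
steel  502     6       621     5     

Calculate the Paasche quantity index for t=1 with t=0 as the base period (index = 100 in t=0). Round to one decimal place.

100.2

Paasche quantity index uses current-period prices as weights.
ΣP(t=1)·Q(t=1) = 213×29 + 621×5 = 6177 + 3105 = 9282
ΣP(t=1)·Q(t=0) = 213×26 + 621×6 = 5538 + 3726 = 9264
Index = 9282 / 9264 × 100 = 100.1943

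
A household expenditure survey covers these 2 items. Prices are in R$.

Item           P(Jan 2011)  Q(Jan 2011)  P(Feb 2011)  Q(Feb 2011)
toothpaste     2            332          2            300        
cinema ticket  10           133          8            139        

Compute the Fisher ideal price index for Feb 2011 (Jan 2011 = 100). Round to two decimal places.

Laspeyres component (base-period weights):
ΣP(Feb 2011)Q(Jan 2011) = 2×332 + 8×133 = 664 + 1064 = 1728
ΣP(Jan 2011)Q(Jan 2011) = 2×332 + 10×133 = 664 + 1330 = 1994
L = 1728 / 1994 × 100 = 86.6600
Paasche component (current-period weights):
ΣP(Feb 2011)Q(Feb 2011) = 2×300 + 8×139 = 600 + 1112 = 1712
ΣP(Jan 2011)Q(Feb 2011) = 2×300 + 10×139 = 600 + 1390 = 1990
P = 1712 / 1990 × 100 = 86.0302
Fisher = √(L × P) = √(86.6600 × 86.0302) = 86.3445

86.34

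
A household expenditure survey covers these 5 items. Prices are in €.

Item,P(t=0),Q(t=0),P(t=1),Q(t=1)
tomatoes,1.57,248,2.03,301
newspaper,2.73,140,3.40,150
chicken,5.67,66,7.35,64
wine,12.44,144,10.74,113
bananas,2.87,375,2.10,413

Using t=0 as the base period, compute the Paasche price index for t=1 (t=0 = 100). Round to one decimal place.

95.7

Paasche price index uses current-period quantities as weights.
ΣP(t=1)·Q(t=1) = 2.03×301 + 3.40×150 + 7.35×64 + 10.74×113 + 2.10×413 = 611.03 + 510 + 470.4 + 1213.62 + 867.3 = 3672.35
ΣP(t=0)·Q(t=1) = 1.57×301 + 2.73×150 + 5.67×64 + 12.44×113 + 2.87×413 = 472.57 + 409.5 + 362.88 + 1405.72 + 1185.31 = 3835.98
Index = 3672.35 / 3835.98 × 100 = 95.7343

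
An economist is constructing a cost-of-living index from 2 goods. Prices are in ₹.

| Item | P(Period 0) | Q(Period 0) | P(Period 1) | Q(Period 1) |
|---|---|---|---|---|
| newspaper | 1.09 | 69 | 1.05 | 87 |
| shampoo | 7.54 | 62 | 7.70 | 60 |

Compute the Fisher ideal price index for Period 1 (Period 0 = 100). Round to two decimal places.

101.22

Laspeyres component (base-period weights):
ΣP(Period 1)Q(Period 0) = 1.05×69 + 7.70×62 = 72.45 + 477.4 = 549.85
ΣP(Period 0)Q(Period 0) = 1.09×69 + 7.54×62 = 75.21 + 467.48 = 542.69
L = 549.85 / 542.69 × 100 = 101.3194
Paasche component (current-period weights):
ΣP(Period 1)Q(Period 1) = 1.05×87 + 7.70×60 = 91.35 + 462 = 553.35
ΣP(Period 0)Q(Period 1) = 1.09×87 + 7.54×60 = 94.83 + 452.4 = 547.23
P = 553.35 / 547.23 × 100 = 101.1184
Fisher = √(L × P) = √(101.3194 × 101.1184) = 101.2188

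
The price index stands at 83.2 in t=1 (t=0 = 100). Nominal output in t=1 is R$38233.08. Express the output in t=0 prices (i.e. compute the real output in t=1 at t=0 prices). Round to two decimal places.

45953.22

Real = Nominal ÷ (Index/100) = 38233.08 ÷ (83.2/100)
     = 38233.08 ÷ 0.832 = 45953.2212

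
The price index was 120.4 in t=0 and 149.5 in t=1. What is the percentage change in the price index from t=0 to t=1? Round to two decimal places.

Change = (149.5 − 120.4) / 120.4 × 100
       = 29.1 / 120.4 × 100 = 24.1694%

24.17%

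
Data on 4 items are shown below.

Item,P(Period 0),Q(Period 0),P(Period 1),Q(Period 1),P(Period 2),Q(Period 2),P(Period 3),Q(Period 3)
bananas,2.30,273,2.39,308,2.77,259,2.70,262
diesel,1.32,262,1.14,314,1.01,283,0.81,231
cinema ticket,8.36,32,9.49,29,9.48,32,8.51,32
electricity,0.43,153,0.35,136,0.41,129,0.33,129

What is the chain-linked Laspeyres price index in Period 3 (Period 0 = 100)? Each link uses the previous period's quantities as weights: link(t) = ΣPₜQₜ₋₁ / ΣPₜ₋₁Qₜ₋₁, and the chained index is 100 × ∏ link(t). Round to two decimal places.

Link Period 0→Period 1:
ΣP(Period 1)Q(Period 0) = 2.39×273 + 1.14×262 + 9.49×32 + 0.35×153 = 652.47 + 298.68 + 303.68 + 53.55 = 1308.38
ΣP(Period 0)Q(Period 0) = 2.30×273 + 1.32×262 + 8.36×32 + 0.43×153 = 627.9 + 345.84 + 267.52 + 65.79 = 1307.05
link = 1308.38/1307.05 = 1.001018
Link Period 1→Period 2:
ΣP(Period 2)Q(Period 1) = 2.77×308 + 1.01×314 + 9.48×29 + 0.41×136 = 853.16 + 317.14 + 274.92 + 55.76 = 1500.98
ΣP(Period 1)Q(Period 1) = 2.39×308 + 1.14×314 + 9.49×29 + 0.35×136 = 736.12 + 357.96 + 275.21 + 47.6 = 1416.89
link = 1500.98/1416.89 = 1.059348
Link Period 2→Period 3:
ΣP(Period 3)Q(Period 2) = 2.70×259 + 0.81×283 + 8.51×32 + 0.33×129 = 699.3 + 229.23 + 272.32 + 42.57 = 1243.42
ΣP(Period 2)Q(Period 2) = 2.77×259 + 1.01×283 + 9.48×32 + 0.41×129 = 717.43 + 285.83 + 303.36 + 52.89 = 1359.51
link = 1243.42/1359.51 = 0.914609
Chained index = 100 × 1.001018 × 1.059348 × 0.914609 = 96.9875

96.99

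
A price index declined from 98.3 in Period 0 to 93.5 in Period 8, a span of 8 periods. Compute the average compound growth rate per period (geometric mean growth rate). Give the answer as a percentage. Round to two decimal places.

Growth factor = (93.5/98.3)^(1/8) = (0.951170)^(1/8) = 0.993762
Growth rate = 0.993762 − 1 = -0.006238 = -0.6238%

-0.62%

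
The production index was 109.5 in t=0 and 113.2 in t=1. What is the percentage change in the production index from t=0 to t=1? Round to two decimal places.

3.38%

Change = (113.2 − 109.5) / 109.5 × 100
       = 3.7 / 109.5 × 100 = 3.3790%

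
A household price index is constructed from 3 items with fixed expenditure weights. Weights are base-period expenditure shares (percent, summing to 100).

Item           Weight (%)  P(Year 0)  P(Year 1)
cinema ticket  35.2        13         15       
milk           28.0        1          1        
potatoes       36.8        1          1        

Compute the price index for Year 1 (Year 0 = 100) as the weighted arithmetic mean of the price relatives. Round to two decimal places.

105.42

cinema ticket: 35.2 × (15/13) = 35.2 × 1.153846 = 40.6154
milk: 28.0 × (1/1) = 28.0 × 1.000000 = 28.0000
potatoes: 36.8 × (1/1) = 36.8 × 1.000000 = 36.8000
Index = Σ wᵢ·(p₁ᵢ/p₀ᵢ) = 40.6154 + 28.0000 + 36.8000 = 105.4154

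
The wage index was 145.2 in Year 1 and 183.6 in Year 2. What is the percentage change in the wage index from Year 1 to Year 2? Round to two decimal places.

26.45%

Change = (183.6 − 145.2) / 145.2 × 100
       = 38.4 / 145.2 × 100 = 26.4463%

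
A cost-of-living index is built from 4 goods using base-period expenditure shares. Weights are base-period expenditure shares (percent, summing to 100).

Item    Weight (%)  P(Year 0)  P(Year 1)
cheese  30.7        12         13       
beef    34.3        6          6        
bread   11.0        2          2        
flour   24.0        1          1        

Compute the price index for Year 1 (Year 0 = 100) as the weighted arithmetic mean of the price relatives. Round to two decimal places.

cheese: 30.7 × (13/12) = 30.7 × 1.083333 = 33.2583
beef: 34.3 × (6/6) = 34.3 × 1.000000 = 34.3000
bread: 11.0 × (2/2) = 11.0 × 1.000000 = 11.0000
flour: 24.0 × (1/1) = 24.0 × 1.000000 = 24.0000
Index = Σ wᵢ·(p₁ᵢ/p₀ᵢ) = 33.2583 + 34.3000 + 11.0000 + 24.0000 = 102.5583

102.56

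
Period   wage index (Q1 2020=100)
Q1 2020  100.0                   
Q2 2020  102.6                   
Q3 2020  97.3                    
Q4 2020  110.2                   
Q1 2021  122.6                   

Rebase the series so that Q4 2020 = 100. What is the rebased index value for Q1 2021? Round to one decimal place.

111.3

Rebased(Q1 2021) = 122.6 / 110.2 × 100 = 111.2523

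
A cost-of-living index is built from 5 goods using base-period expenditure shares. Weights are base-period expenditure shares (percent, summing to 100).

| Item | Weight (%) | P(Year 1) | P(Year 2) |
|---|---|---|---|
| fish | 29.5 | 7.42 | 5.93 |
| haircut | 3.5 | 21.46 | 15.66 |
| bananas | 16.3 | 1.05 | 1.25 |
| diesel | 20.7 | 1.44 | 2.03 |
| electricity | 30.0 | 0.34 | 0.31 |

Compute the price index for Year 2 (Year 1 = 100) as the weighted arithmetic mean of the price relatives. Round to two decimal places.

102.07

fish: 29.5 × (5.93/7.42) = 29.5 × 0.799191 = 23.5761
haircut: 3.5 × (15.66/21.46) = 3.5 × 0.729730 = 2.5541
bananas: 16.3 × (1.25/1.05) = 16.3 × 1.190476 = 19.4048
diesel: 20.7 × (2.03/1.44) = 20.7 × 1.409722 = 29.1812
electricity: 30.0 × (0.31/0.34) = 30.0 × 0.911765 = 27.3529
Index = Σ wᵢ·(p₁ᵢ/p₀ᵢ) = 23.5761 + 2.5541 + 19.4048 + 29.1812 + 27.3529 = 102.0692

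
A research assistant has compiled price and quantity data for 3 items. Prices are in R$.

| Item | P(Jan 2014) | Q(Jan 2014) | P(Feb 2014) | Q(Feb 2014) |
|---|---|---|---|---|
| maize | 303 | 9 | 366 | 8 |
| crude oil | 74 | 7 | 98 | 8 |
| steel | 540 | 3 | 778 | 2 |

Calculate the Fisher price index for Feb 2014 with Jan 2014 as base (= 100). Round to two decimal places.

129.20

Laspeyres component (base-period weights):
ΣP(Feb 2014)Q(Jan 2014) = 366×9 + 98×7 + 778×3 = 3294 + 686 + 2334 = 6314
ΣP(Jan 2014)Q(Jan 2014) = 303×9 + 74×7 + 540×3 = 2727 + 518 + 1620 = 4865
L = 6314 / 4865 × 100 = 129.7842
Paasche component (current-period weights):
ΣP(Feb 2014)Q(Feb 2014) = 366×8 + 98×8 + 778×2 = 2928 + 784 + 1556 = 5268
ΣP(Jan 2014)Q(Feb 2014) = 303×8 + 74×8 + 540×2 = 2424 + 592 + 1080 = 4096
P = 5268 / 4096 × 100 = 128.6133
Fisher = √(L × P) = √(129.7842 × 128.6133) = 129.1974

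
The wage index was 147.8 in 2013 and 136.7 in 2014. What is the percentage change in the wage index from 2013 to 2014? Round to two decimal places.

-7.51%

Change = (136.7 − 147.8) / 147.8 × 100
       = -11.1 / 147.8 × 100 = -7.5101%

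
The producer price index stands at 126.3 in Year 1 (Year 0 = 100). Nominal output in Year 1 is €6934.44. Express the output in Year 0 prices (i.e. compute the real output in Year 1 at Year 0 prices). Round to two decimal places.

5490.45

Real = Nominal ÷ (Index/100) = 6934.44 ÷ (126.3/100)
     = 6934.44 ÷ 1.263 = 5490.4513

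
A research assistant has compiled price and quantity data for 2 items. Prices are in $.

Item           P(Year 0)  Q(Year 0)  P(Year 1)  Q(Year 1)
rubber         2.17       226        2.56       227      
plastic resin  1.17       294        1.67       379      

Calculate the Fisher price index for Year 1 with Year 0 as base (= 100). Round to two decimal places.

Laspeyres component (base-period weights):
ΣP(Year 1)Q(Year 0) = 2.56×226 + 1.67×294 = 578.56 + 490.98 = 1069.54
ΣP(Year 0)Q(Year 0) = 2.17×226 + 1.17×294 = 490.42 + 343.98 = 834.4
L = 1069.54 / 834.4 × 100 = 128.1807
Paasche component (current-period weights):
ΣP(Year 1)Q(Year 1) = 2.56×227 + 1.67×379 = 581.12 + 632.93 = 1214.05
ΣP(Year 0)Q(Year 1) = 2.17×227 + 1.17×379 = 492.59 + 443.43 = 936.02
P = 1214.05 / 936.02 × 100 = 129.7034
Fisher = √(L × P) = √(128.1807 × 129.7034) = 128.9398

128.94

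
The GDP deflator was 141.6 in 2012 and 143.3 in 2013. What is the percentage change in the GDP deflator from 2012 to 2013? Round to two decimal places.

1.20%

Change = (143.3 − 141.6) / 141.6 × 100
       = 1.7 / 141.6 × 100 = 1.2006%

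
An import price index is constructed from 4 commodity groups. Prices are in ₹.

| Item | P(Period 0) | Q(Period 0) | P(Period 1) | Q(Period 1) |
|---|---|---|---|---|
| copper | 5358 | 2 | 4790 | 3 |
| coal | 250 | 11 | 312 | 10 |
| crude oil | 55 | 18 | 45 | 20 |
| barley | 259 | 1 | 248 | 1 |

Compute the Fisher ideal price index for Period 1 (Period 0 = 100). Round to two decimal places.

Laspeyres component (base-period weights):
ΣP(Period 1)Q(Period 0) = 4790×2 + 312×11 + 45×18 + 248×1 = 9580 + 3432 + 810 + 248 = 14070
ΣP(Period 0)Q(Period 0) = 5358×2 + 250×11 + 55×18 + 259×1 = 10716 + 2750 + 990 + 259 = 14715
L = 14070 / 14715 × 100 = 95.6167
Paasche component (current-period weights):
ΣP(Period 1)Q(Period 1) = 4790×3 + 312×10 + 45×20 + 248×1 = 14370 + 3120 + 900 + 248 = 18638
ΣP(Period 0)Q(Period 1) = 5358×3 + 250×10 + 55×20 + 259×1 = 16074 + 2500 + 1100 + 259 = 19933
P = 18638 / 19933 × 100 = 93.5032
Fisher = √(L × P) = √(95.6167 × 93.5032) = 94.5541

94.55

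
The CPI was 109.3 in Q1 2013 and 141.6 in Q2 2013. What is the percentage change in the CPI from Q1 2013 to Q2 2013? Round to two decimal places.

29.55%

Change = (141.6 − 109.3) / 109.3 × 100
       = 32.3 / 109.3 × 100 = 29.5517%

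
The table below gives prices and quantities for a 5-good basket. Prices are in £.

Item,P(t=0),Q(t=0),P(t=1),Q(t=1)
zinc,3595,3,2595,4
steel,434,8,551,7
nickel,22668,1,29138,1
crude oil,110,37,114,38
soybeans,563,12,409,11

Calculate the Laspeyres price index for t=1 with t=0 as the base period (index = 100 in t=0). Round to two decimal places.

Laspeyres price index uses base-period quantities as weights.
ΣP(t=1)·Q(t=0) = 2595×3 + 551×8 + 29138×1 + 114×37 + 409×12 = 7785 + 4408 + 29138 + 4218 + 4908 = 50457
ΣP(t=0)·Q(t=0) = 3595×3 + 434×8 + 22668×1 + 110×37 + 563×12 = 10785 + 3472 + 22668 + 4070 + 6756 = 47751
Index = 50457 / 47751 × 100 = 105.6669

105.67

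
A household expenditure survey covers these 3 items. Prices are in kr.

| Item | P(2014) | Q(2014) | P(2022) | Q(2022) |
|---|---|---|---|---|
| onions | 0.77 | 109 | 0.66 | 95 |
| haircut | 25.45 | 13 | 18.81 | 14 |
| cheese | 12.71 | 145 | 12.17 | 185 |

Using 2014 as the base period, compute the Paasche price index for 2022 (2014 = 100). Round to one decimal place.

92.7

Paasche price index uses current-period quantities as weights.
ΣP(2022)·Q(2022) = 0.66×95 + 18.81×14 + 12.17×185 = 62.7 + 263.34 + 2251.45 = 2577.49
ΣP(2014)·Q(2022) = 0.77×95 + 25.45×14 + 12.71×185 = 73.15 + 356.3 + 2351.35 = 2780.8
Index = 2577.49 / 2780.8 × 100 = 92.6888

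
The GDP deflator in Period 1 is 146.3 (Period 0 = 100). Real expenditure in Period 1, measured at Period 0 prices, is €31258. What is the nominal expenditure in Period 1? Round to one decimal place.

45730.5

Nominal = Real × (Index/100) = 31258 × (146.3/100)
        = 31258 × 1.463 = 45730.4540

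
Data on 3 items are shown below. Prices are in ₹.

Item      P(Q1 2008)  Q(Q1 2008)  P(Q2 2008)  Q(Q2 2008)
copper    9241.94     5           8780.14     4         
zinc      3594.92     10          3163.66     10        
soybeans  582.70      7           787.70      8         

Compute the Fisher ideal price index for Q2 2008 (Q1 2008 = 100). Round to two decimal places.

Laspeyres component (base-period weights):
ΣP(Q2 2008)Q(Q1 2008) = 8780.14×5 + 3163.66×10 + 787.70×7 = 43900.7 + 31636.6 + 5513.9 = 81051.2
ΣP(Q1 2008)Q(Q1 2008) = 9241.94×5 + 3594.92×10 + 582.70×7 = 46209.7 + 35949.2 + 4078.9 = 86237.8
L = 81051.2 / 86237.8 × 100 = 93.9857
Paasche component (current-period weights):
ΣP(Q2 2008)Q(Q2 2008) = 8780.14×4 + 3163.66×10 + 787.70×8 = 35120.56 + 31636.6 + 6301.6 = 73058.76
ΣP(Q1 2008)Q(Q2 2008) = 9241.94×4 + 3594.92×10 + 582.70×8 = 36967.76 + 35949.2 + 4661.6 = 77578.56
P = 73058.76 / 77578.56 × 100 = 94.1739
Fisher = √(L × P) = √(93.9857 × 94.1739) = 94.0798

94.08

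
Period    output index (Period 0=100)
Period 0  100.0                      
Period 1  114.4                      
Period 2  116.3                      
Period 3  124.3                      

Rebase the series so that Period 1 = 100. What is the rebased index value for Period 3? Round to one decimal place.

Rebased(Period 3) = 124.3 / 114.4 × 100 = 108.6538

108.7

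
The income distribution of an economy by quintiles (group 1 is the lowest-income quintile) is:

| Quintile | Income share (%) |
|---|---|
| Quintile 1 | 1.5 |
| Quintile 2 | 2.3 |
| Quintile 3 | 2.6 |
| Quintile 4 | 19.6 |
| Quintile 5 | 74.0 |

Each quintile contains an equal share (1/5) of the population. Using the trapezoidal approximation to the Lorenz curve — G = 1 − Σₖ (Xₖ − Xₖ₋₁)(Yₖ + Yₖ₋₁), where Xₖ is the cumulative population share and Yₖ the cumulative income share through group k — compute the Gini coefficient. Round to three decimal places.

0.649

Cumulative income shares Yₖ: 0.0150, 0.0380, 0.0640, 0.2600, 1.0000
Σ (Xₖ−Xₖ₋₁)(Yₖ+Yₖ₋₁) = (1/5)(0.0150+0.0000) + (1/5)(0.0380+0.0150) + (1/5)(0.0640+0.0380) + (1/5)(0.2600+0.0640) + (1/5)(1.0000+0.2600)
  = 0.0030 + 0.0106 + 0.0204 + 0.0648 + 0.2520 = 0.3508
G = 1 − 0.3508 = 0.6492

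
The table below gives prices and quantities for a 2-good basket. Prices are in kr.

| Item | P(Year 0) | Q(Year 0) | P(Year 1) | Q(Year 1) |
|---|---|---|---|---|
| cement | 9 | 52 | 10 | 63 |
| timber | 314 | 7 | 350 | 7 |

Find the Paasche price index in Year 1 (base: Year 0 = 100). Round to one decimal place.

Paasche price index uses current-period quantities as weights.
ΣP(Year 1)·Q(Year 1) = 10×63 + 350×7 = 630 + 2450 = 3080
ΣP(Year 0)·Q(Year 1) = 9×63 + 314×7 = 567 + 2198 = 2765
Index = 3080 / 2765 × 100 = 111.3924

111.4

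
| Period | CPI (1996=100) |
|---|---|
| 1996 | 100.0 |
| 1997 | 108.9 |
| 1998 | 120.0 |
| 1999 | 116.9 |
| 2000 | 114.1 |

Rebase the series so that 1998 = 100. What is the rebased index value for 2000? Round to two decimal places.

Rebased(2000) = 114.1 / 120.0 × 100 = 95.0833

95.08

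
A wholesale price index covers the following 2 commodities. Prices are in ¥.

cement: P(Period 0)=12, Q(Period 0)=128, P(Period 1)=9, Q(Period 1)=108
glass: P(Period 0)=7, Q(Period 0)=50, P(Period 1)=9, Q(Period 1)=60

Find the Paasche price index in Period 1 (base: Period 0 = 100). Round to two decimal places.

Paasche price index uses current-period quantities as weights.
ΣP(Period 1)·Q(Period 1) = 9×108 + 9×60 = 972 + 540 = 1512
ΣP(Period 0)·Q(Period 1) = 12×108 + 7×60 = 1296 + 420 = 1716
Index = 1512 / 1716 × 100 = 88.1119

88.11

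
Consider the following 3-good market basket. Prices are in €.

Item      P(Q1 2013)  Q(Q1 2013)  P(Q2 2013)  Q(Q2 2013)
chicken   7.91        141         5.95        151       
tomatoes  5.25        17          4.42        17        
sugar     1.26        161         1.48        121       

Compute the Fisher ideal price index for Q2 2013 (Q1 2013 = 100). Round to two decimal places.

Laspeyres component (base-period weights):
ΣP(Q2 2013)Q(Q1 2013) = 5.95×141 + 4.42×17 + 1.48×161 = 838.95 + 75.14 + 238.28 = 1152.37
ΣP(Q1 2013)Q(Q1 2013) = 7.91×141 + 5.25×17 + 1.26×161 = 1115.31 + 89.25 + 202.86 = 1407.42
L = 1152.37 / 1407.42 × 100 = 81.8782
Paasche component (current-period weights):
ΣP(Q2 2013)Q(Q2 2013) = 5.95×151 + 4.42×17 + 1.48×121 = 898.45 + 75.14 + 179.08 = 1152.67
ΣP(Q1 2013)Q(Q2 2013) = 7.91×151 + 5.25×17 + 1.26×121 = 1194.41 + 89.25 + 152.46 = 1436.12
P = 1152.67 / 1436.12 × 100 = 80.2628
Fisher = √(L × P) = √(81.8782 × 80.2628) = 81.0665

81.07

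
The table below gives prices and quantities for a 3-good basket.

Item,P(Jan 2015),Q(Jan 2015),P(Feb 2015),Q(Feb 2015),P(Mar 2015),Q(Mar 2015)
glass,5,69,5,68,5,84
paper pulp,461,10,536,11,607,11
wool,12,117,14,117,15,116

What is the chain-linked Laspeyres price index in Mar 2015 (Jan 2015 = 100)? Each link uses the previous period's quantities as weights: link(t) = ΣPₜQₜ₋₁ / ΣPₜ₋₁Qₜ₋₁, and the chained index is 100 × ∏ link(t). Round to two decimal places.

128.64

Link Jan 2015→Feb 2015:
ΣP(Feb 2015)Q(Jan 2015) = 5×69 + 536×10 + 14×117 = 345 + 5360 + 1638 = 7343
ΣP(Jan 2015)Q(Jan 2015) = 5×69 + 461×10 + 12×117 = 345 + 4610 + 1404 = 6359
link = 7343/6359 = 1.154741
Link Feb 2015→Mar 2015:
ΣP(Mar 2015)Q(Feb 2015) = 5×68 + 607×11 + 15×117 = 340 + 6677 + 1755 = 8772
ΣP(Feb 2015)Q(Feb 2015) = 5×68 + 536×11 + 14×117 = 340 + 5896 + 1638 = 7874
link = 8772/7874 = 1.114046
Chained index = 100 × 1.154741 × 1.114046 = 128.6435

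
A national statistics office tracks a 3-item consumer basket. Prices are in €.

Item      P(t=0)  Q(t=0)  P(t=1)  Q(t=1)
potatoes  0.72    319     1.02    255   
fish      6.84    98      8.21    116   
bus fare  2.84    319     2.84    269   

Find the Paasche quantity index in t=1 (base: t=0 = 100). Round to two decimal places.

97.08

Paasche quantity index uses current-period prices as weights.
ΣP(t=1)·Q(t=1) = 1.02×255 + 8.21×116 + 2.84×269 = 260.1 + 952.36 + 763.96 = 1976.42
ΣP(t=1)·Q(t=0) = 1.02×319 + 8.21×98 + 2.84×319 = 325.38 + 804.58 + 905.96 = 2035.92
Index = 1976.42 / 2035.92 × 100 = 97.0775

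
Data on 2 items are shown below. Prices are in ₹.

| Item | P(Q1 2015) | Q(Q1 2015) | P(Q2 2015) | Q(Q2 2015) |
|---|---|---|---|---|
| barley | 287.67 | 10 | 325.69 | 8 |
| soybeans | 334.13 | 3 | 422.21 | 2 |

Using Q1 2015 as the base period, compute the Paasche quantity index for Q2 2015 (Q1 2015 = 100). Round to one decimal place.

Paasche quantity index uses current-period prices as weights.
ΣP(Q2 2015)·Q(Q2 2015) = 325.69×8 + 422.21×2 = 2605.52 + 844.42 = 3449.94
ΣP(Q2 2015)·Q(Q1 2015) = 325.69×10 + 422.21×3 = 3256.9 + 1266.63 = 4523.53
Index = 3449.94 / 4523.53 × 100 = 76.2665

76.3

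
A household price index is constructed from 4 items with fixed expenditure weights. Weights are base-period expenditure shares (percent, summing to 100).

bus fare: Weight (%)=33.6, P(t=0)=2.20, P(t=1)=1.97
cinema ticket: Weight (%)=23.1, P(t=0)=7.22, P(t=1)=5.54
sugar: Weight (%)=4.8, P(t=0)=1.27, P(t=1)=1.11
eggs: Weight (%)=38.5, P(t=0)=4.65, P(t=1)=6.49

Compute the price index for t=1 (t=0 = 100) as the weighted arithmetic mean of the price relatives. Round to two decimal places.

105.74

bus fare: 33.6 × (1.97/2.20) = 33.6 × 0.895455 = 30.0873
cinema ticket: 23.1 × (5.54/7.22) = 23.1 × 0.767313 = 17.7249
sugar: 4.8 × (1.11/1.27) = 4.8 × 0.874016 = 4.1953
eggs: 38.5 × (6.49/4.65) = 38.5 × 1.395699 = 53.7344
Index = Σ wᵢ·(p₁ᵢ/p₀ᵢ) = 30.0873 + 17.7249 + 4.1953 + 53.7344 = 105.7419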